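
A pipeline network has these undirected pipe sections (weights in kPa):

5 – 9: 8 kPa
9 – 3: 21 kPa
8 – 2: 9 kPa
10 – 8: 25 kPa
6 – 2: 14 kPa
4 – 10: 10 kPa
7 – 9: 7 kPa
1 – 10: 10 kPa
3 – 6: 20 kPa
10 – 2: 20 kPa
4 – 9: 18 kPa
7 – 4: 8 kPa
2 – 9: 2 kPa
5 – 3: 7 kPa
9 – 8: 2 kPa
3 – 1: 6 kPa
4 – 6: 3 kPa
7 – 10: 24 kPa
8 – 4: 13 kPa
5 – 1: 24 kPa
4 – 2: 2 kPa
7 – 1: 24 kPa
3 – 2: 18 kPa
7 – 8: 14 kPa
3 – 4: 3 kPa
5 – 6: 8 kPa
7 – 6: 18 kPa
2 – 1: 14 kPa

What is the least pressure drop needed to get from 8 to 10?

Enumerating some paths:
8 - 9 - 2 - 4 - 10: 2+2+2+10 = 16
8 - 2 - 4 - 10: 9+2+10 = 21
The minimum is 16 kPa via 8 - 9 - 2 - 4 - 10.

16 kPa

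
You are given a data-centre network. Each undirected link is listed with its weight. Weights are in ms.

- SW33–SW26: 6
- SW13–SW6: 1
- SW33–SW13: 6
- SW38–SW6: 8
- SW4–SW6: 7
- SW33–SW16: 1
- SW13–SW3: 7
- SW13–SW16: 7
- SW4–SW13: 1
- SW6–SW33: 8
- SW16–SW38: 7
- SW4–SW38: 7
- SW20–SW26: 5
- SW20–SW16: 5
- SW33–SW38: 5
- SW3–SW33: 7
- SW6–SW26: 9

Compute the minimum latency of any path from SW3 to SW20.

Running Dijkstra from SW3:
SW3: 0
SW13: 7  (via SW3)
SW33: 7  (via SW3)
SW4: 8  (via SW13)
SW6: 8  (via SW13)
SW16: 8  (via SW33)
SW38: 12  (via SW33)
SW20: 13  (via SW16)
Shortest route: SW3 → SW33 → SW16 → SW20 = 13 ms.

13 ms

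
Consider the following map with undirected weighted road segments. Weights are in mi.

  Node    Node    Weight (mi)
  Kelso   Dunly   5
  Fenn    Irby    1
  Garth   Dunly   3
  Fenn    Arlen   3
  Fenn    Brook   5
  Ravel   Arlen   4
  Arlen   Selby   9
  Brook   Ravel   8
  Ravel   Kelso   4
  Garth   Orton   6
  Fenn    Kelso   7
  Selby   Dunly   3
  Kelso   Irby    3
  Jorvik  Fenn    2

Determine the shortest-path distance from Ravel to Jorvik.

Candidate routes:
Ravel - Kelso - Fenn - Jorvik: 4+7+2 = 13
Ravel - Kelso - Irby - Fenn - Jorvik: 4+3+1+2 = 10
Ravel - Brook - Fenn - Jorvik: 8+5+2 = 15
Ravel - Arlen - Fenn - Jorvik: 4+3+2 = 9
The minimum is 9 mi via Ravel - Arlen - Fenn - Jorvik.

9 mi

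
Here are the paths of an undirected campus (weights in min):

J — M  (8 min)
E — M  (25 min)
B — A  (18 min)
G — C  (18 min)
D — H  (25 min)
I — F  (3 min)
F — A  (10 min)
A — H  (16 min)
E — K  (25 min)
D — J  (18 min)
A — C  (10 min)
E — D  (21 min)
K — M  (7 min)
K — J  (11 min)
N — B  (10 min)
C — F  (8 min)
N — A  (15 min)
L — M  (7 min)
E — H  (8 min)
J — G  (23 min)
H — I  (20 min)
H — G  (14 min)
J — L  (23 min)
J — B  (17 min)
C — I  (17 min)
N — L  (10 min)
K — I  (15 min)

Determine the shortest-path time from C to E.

34 min

Candidate routes:
C–F–I–H–E: 8+3+20+8 = 39
C–G–H–E: 18+14+8 = 40
C–A–H–E: 10+16+8 = 34
Cheapest is C–A–H–E at 34 min.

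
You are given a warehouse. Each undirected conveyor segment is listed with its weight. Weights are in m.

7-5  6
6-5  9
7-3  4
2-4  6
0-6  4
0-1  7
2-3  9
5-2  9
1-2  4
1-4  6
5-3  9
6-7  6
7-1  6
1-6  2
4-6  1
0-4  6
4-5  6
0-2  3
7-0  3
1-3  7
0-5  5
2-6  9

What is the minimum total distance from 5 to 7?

Enumerating some paths:
5 → 3 → 7: 9+4 = 13
5 → 0 → 7: 5+3 = 8
5 → 7: 6 = 6
5 → 4 → 6 → 7: 6+1+6 = 13
Cheapest is 5 → 7 at 6 m.

6 m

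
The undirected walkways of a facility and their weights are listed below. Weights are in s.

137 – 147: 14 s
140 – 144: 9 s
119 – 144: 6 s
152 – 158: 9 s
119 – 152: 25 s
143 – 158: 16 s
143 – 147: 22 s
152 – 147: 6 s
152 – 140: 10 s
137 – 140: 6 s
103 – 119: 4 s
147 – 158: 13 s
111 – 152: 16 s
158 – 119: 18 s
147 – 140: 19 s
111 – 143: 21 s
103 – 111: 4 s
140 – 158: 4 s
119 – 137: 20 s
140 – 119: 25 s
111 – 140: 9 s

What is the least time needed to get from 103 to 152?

20 s

Candidate routes:
103 → 111 → 140 → 158 → 152: 4+9+4+9 = 26
103 → 119 → 144 → 140 → 152: 4+6+9+10 = 29
103 → 111 → 140 → 152: 4+9+10 = 23
103 → 111 → 152: 4+16 = 20
Cheapest is 103 → 111 → 152 at 20 s.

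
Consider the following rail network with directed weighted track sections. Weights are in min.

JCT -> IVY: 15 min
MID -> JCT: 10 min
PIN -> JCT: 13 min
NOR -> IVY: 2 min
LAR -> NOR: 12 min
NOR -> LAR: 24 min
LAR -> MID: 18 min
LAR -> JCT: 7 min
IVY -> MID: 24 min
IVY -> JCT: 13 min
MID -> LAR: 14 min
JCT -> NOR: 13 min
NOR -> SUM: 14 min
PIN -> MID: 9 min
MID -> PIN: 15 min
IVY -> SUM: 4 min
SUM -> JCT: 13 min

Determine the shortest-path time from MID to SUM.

Compare a few routes:
MID–LAR–JCT–NOR–IVY–SUM: 14+7+13+2+4 = 40
MID–LAR–NOR–IVY–SUM: 14+12+2+4 = 32
MID–JCT–IVY–SUM: 10+15+4 = 29
MID–JCT–NOR–SUM: 10+13+14 = 37
Cheapest is MID–JCT–IVY–SUM at 29 min.

29 min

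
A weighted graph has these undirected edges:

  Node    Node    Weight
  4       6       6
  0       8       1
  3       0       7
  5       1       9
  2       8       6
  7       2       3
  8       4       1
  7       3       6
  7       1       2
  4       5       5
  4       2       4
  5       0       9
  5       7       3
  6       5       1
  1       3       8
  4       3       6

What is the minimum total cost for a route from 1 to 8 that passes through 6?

Shortest 1→6: 1 → 7 → 5 → 6 = 6
Best 6 to 8: 6 → 4 → 8 costing 7
Total via 6: 6 + 7 = 13.

13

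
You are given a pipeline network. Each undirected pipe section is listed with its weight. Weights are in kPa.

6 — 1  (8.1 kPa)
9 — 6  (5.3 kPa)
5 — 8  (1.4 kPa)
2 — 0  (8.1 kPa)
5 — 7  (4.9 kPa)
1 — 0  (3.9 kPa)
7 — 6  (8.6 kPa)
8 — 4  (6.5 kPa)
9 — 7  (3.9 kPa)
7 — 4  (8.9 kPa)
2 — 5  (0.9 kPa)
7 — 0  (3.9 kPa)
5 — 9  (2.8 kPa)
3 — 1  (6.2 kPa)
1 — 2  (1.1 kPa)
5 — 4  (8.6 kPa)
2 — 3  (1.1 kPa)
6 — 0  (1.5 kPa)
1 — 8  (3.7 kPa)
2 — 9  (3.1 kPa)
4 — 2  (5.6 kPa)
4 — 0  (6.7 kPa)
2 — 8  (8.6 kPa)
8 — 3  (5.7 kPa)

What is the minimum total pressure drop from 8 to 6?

Candidate routes:
8–5–9–6: 1.4+2.8+5.3 = 9.5
8–5–2–1–0–6: 1.4+0.9+1.1+3.9+1.5 = 8.8
8–1–0–6: 3.7+3.9+1.5 = 9.1
The minimum is 8.8 kPa via 8–5–2–1–0–6.

8.8 kPa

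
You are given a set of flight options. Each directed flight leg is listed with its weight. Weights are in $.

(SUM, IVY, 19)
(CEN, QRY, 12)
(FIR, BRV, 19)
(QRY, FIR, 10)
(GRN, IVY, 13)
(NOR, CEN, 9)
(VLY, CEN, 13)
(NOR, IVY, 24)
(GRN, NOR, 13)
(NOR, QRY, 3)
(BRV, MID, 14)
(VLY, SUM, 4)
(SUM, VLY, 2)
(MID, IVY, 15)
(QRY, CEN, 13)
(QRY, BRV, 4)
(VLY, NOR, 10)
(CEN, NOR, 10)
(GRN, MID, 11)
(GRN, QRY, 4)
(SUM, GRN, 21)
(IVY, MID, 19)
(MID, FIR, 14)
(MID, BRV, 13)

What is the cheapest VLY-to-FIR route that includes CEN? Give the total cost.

$35

Shortest VLY→CEN: VLY–CEN = 13
Best CEN to FIR: CEN–QRY–FIR costing 22
Total via CEN: 13 + 22 = $35.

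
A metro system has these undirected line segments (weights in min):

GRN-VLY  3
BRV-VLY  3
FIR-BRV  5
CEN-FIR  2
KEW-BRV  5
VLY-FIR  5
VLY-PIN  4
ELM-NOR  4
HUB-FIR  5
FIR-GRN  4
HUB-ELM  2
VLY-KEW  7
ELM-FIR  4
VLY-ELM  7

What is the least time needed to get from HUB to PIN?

Candidate routes:
HUB → ELM → VLY → PIN: 2+7+4 = 13
HUB → FIR → VLY → PIN: 5+5+4 = 14
The minimum is 13 min via HUB → ELM → VLY → PIN.

13 min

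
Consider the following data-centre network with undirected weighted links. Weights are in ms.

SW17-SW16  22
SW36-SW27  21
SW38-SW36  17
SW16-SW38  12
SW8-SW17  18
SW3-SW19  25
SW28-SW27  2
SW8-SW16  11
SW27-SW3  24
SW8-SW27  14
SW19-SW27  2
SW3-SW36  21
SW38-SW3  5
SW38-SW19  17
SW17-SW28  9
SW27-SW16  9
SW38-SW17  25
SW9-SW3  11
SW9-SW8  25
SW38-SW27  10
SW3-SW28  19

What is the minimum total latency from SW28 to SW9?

28 ms

Shortest distances from SW28:
SW28: 0
SW27: 2  (via SW28)
SW19: 4  (via SW27)
SW17: 9  (via SW28)
SW16: 11  (via SW27)
SW38: 12  (via SW27)
SW8: 16  (via SW27)
SW3: 17  (via SW38)
SW36: 23  (via SW27)
SW9: 28  (via SW3)
Shortest route: SW28–SW27–SW38–SW3–SW9 = 28 ms.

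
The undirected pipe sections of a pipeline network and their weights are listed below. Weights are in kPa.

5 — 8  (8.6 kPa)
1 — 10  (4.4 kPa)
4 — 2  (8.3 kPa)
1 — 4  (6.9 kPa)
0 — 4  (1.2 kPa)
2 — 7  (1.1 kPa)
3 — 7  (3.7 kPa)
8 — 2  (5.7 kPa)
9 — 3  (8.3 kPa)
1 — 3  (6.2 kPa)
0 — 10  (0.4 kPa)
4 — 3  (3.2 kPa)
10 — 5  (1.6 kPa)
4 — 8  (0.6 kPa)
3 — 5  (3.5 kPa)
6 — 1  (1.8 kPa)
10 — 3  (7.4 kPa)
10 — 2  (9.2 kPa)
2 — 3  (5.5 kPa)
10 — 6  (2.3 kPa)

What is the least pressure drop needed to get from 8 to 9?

Settle nodes by increasing distance from 8:
8: 0
4: 0.6  (via 8)
0: 1.8  (via 4)
10: 2.2  (via 0)
3: 3.8  (via 4)
5: 3.8  (via 10)
6: 4.5  (via 10)
2: 5.7  (via 8)
1: 6.3  (via 6)
7: 6.8  (via 2)
9: 12.1  (via 3)
Shortest route: 8–4–3–9 = 12.1 kPa.

12.1 kPa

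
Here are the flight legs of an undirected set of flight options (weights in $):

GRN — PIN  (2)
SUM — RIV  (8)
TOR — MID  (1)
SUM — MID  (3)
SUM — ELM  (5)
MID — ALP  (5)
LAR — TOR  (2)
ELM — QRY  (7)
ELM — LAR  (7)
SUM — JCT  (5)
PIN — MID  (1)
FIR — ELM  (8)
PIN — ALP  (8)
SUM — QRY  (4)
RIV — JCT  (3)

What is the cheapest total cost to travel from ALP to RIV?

Candidate routes:
ALP–MID–TOR–LAR–ELM–SUM–RIV: 5+1+2+7+5+8 = 28
ALP–PIN–MID–SUM–JCT–RIV: 8+1+3+5+3 = 20
ALP–MID–SUM–RIV: 5+3+8 = 16
ALP–PIN–MID–SUM–RIV: 8+1+3+8 = 20
The minimum is $16 via ALP–MID–SUM–RIV.

$16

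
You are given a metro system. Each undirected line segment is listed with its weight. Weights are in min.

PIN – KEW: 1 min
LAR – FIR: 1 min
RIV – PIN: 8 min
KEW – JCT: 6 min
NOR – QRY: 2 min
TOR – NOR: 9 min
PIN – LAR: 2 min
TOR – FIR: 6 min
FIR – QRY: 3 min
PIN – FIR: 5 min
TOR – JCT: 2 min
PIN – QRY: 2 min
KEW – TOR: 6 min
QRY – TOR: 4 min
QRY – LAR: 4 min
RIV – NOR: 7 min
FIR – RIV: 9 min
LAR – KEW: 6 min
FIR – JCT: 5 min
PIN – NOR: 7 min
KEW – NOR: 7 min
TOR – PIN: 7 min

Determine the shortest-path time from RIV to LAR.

10 min

Running Dijkstra from RIV:
RIV: 0
NOR: 7  (via RIV)
PIN: 8  (via RIV)
FIR: 9  (via RIV)
QRY: 9  (via NOR)
KEW: 9  (via PIN)
LAR: 10  (via PIN)
Shortest route: RIV–PIN–LAR = 10 min.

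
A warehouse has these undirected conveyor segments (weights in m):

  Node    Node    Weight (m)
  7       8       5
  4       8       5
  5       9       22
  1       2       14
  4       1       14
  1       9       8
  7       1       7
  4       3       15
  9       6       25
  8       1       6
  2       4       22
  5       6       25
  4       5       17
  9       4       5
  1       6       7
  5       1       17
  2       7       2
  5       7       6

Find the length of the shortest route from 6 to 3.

33 m

Compare a few routes:
6 - 1 - 9 - 4 - 3: 7+8+5+15 = 35
6 - 1 - 8 - 4 - 3: 7+6+5+15 = 33
Cheapest is 6 - 1 - 8 - 4 - 3 at 33 m.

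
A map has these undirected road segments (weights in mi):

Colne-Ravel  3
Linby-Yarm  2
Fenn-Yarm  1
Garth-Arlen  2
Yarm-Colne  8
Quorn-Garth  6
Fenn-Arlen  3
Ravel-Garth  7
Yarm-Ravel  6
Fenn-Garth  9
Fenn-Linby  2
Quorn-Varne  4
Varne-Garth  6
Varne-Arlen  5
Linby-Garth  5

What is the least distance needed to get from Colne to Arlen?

Candidate routes:
Colne → Ravel → Yarm → Fenn → Arlen: 3+6+1+3 = 13
Colne → Yarm → Fenn → Arlen: 8+1+3 = 12
Colne → Yarm → Linby → Fenn → Arlen: 8+2+2+3 = 15
The minimum is 12 mi via Colne → Yarm → Fenn → Arlen.

12 mi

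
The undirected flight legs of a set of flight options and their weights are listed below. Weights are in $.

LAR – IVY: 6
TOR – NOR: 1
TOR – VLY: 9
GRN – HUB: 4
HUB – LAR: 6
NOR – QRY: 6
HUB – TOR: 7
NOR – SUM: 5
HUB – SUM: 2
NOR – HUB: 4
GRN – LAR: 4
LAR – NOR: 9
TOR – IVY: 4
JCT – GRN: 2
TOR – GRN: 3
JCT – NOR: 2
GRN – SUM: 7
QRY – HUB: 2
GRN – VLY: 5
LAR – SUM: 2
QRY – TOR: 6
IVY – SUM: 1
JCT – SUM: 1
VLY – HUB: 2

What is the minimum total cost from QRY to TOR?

Shortest distances from QRY:
QRY: 0
HUB: 2  (via QRY)
VLY: 4  (via HUB)
SUM: 4  (via HUB)
JCT: 5  (via SUM)
IVY: 5  (via SUM)
GRN: 6  (via HUB)
TOR: 6  (via QRY)
Shortest route: QRY → TOR = $6.

$6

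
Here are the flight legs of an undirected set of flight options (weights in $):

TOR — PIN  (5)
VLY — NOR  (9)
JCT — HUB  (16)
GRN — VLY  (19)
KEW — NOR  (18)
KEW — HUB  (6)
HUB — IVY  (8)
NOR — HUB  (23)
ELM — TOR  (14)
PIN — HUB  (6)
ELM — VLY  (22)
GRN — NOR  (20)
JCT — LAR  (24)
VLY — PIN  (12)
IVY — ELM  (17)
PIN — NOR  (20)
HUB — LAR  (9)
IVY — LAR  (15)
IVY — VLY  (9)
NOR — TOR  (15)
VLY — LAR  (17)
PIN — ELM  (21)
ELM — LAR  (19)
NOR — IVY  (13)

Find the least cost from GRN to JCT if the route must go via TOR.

$62

Shortest GRN→TOR: GRN → NOR → TOR = 35
Shortest TOR→JCT: TOR → PIN → HUB → JCT = 27
Total via TOR: 35 + 27 = $62.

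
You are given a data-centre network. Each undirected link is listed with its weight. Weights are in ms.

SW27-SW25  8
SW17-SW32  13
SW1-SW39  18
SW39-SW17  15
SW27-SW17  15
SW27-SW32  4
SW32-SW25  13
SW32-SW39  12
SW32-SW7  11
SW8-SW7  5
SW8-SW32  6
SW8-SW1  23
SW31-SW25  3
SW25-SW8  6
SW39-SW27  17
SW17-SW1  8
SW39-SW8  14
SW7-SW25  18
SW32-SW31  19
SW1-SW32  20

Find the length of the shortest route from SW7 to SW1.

Enumerating some paths:
SW7–SW8–SW1: 5+23 = 28
SW7–SW8–SW32–SW1: 5+6+20 = 31
Cheapest is SW7–SW8–SW1 at 28 ms.

28 ms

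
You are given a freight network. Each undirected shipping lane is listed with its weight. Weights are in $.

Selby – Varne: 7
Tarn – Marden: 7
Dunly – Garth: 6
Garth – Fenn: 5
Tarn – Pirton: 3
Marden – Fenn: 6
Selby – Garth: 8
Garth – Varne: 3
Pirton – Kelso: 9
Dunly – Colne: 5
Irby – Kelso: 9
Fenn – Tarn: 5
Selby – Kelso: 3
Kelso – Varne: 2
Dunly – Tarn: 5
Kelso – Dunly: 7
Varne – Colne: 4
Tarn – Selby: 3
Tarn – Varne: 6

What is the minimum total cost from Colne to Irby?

Shortest distances from Colne:
Colne: 0
Varne: 4  (via Colne)
Dunly: 5  (via Colne)
Kelso: 6  (via Varne)
Garth: 7  (via Varne)
Selby: 9  (via Kelso)
Tarn: 10  (via Varne)
Fenn: 12  (via Garth)
Pirton: 13  (via Tarn)
Irby: 15  (via Kelso)
Shortest route: Colne–Varne–Kelso–Irby = $15.

$15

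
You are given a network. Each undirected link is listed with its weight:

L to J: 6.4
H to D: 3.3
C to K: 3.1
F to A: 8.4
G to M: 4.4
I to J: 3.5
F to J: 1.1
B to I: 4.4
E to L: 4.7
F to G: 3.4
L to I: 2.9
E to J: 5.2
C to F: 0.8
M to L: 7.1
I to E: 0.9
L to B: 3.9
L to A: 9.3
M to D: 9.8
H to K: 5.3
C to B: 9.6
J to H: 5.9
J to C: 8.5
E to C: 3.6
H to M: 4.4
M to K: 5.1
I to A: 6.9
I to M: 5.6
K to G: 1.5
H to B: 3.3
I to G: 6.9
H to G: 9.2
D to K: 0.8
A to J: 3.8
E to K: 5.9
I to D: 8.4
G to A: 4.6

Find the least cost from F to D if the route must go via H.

10.3

Shortest F→H: F → J → H = 7
Shortest H→D: H → D = 3.3
Total via H: 7 + 3.3 = 10.3.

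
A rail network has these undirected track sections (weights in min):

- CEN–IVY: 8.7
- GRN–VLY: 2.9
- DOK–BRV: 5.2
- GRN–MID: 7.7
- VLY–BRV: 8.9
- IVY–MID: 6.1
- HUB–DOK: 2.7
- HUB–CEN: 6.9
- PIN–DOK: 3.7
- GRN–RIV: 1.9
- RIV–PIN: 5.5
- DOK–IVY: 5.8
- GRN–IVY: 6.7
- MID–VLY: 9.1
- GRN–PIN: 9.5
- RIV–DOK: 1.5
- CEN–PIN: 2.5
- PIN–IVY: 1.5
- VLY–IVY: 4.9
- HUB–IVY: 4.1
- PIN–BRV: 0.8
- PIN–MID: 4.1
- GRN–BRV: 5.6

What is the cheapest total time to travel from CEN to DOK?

6.2 min

Shortest distances from CEN:
CEN: 0
PIN: 2.5  (via CEN)
BRV: 3.3  (via PIN)
IVY: 4  (via PIN)
DOK: 6.2  (via PIN)
Shortest route: CEN–PIN–DOK = 6.2 min.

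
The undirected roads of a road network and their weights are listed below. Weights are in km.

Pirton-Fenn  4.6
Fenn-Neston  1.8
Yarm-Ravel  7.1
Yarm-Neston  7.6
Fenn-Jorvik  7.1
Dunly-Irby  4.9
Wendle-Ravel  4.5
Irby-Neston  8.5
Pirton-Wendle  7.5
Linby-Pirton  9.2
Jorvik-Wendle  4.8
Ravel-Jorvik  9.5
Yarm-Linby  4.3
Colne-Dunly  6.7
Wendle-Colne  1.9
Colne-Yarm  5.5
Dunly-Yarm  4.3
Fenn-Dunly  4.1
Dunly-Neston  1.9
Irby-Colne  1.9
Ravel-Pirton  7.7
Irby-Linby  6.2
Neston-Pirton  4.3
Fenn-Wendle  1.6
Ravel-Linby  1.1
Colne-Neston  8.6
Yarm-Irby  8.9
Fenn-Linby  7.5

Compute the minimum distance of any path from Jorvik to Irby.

8.6 km

Shortest distances from Jorvik:
Jorvik: 0
Wendle: 4.8  (via Jorvik)
Fenn: 6.4  (via Wendle)
Colne: 6.7  (via Wendle)
Neston: 8.2  (via Fenn)
Irby: 8.6  (via Colne)
Shortest route: Jorvik → Wendle → Colne → Irby = 8.6 km.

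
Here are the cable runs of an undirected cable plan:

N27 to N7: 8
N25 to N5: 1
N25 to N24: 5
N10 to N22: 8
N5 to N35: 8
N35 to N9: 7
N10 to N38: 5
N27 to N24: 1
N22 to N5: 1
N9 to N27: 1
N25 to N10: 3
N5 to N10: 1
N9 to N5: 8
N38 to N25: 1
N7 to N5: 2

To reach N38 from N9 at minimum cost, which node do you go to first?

N27

Compare a few routes:
N9 - N27 - N24 - N25 - N38: 1+1+5+1 = 8
N9 - N27 - N7 - N5 - N25 - N38: 1+8+2+1+1 = 13
N9 - N5 - N25 - N38: 8+1+1 = 10
The minimum is 8 via N9 - N27 - N24 - N25 - N38.
So from N9 the first move is to N27.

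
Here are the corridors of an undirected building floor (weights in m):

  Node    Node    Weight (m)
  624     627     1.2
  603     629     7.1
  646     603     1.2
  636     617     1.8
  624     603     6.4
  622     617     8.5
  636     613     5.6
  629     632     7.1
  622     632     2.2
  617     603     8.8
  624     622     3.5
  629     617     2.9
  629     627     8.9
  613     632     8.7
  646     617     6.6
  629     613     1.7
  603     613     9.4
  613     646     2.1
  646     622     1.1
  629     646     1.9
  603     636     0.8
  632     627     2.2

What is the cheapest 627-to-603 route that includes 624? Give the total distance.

Shortest 627→624: 627–624 = 1.2
Shortest 624→603: 624–622–646–603 = 5.8
Total via 624: 1.2 + 5.8 = 7 m.

7 m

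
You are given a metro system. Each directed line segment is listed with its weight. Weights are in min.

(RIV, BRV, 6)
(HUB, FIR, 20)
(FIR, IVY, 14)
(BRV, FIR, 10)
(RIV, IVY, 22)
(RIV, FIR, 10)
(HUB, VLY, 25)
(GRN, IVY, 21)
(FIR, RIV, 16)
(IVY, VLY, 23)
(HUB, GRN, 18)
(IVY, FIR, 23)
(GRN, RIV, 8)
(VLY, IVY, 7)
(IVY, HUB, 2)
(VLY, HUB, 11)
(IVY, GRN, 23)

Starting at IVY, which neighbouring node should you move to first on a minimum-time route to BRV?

HUB

Enumerating some paths:
IVY → FIR → RIV → BRV: 23+16+6 = 45
IVY → HUB → GRN → RIV → BRV: 2+18+8+6 = 34
IVY → GRN → RIV → BRV: 23+8+6 = 37
IVY → HUB → FIR → RIV → BRV: 2+20+16+6 = 44
The minimum is 34 min via IVY → HUB → GRN → RIV → BRV.
So from IVY the first move is to HUB.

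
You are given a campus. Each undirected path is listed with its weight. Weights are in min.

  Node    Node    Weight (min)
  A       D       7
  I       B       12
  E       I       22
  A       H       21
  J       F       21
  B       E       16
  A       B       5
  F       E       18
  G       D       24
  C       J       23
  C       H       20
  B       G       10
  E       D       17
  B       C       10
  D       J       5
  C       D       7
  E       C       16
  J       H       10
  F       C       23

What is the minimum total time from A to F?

Compare a few routes:
A → D → C → F: 7+7+23 = 37
A → D → J → F: 7+5+21 = 33
The minimum is 33 min via A → D → J → F.

33 min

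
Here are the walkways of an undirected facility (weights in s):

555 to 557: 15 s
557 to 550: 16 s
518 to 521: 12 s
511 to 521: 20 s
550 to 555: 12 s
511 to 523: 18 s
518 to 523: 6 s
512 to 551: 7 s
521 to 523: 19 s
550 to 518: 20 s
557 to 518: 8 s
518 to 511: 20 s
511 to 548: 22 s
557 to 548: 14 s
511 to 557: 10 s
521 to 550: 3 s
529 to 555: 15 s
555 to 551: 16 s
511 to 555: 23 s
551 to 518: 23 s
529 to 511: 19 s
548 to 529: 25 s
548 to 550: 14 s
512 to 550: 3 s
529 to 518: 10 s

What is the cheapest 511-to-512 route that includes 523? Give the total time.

Shortest 511→523: 511–523 = 18
Best 523 to 512: 523–518–521–550–512 costing 24
Total via 523: 18 + 24 = 42 s.

42 s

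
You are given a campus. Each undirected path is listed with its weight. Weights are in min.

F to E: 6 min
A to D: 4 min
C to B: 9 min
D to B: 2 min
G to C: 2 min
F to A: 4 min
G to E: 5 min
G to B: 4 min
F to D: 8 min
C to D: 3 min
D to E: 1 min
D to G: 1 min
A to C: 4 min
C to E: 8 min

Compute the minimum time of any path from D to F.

7 min

Settle nodes by increasing distance from D:
D: 0
E: 1  (via D)
G: 1  (via D)
B: 2  (via D)
C: 3  (via D)
A: 4  (via D)
F: 7  (via E)
Shortest route: D–E–F = 7 min.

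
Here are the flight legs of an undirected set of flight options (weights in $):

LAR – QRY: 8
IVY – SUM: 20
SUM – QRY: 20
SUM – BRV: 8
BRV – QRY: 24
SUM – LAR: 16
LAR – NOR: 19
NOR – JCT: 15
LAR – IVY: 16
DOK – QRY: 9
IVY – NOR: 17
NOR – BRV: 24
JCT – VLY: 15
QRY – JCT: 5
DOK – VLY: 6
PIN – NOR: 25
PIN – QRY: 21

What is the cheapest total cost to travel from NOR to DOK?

Running Dijkstra from NOR:
NOR: 0
JCT: 15  (via NOR)
IVY: 17  (via NOR)
LAR: 19  (via NOR)
QRY: 20  (via JCT)
BRV: 24  (via NOR)
PIN: 25  (via NOR)
DOK: 29  (via QRY)
Shortest route: NOR–JCT–QRY–DOK = $29.

$29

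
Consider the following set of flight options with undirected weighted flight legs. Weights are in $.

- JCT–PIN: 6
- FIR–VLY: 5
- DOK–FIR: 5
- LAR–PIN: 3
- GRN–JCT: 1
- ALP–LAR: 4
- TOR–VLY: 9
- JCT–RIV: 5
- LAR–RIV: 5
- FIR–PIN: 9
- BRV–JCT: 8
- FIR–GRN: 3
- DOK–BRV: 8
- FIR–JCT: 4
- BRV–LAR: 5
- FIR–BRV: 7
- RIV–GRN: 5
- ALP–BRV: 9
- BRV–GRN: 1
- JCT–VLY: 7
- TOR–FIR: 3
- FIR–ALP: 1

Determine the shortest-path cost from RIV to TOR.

$11

Settle nodes by increasing distance from RIV:
RIV: 0
JCT: 5  (via RIV)
GRN: 5  (via RIV)
LAR: 5  (via RIV)
BRV: 6  (via GRN)
PIN: 8  (via LAR)
FIR: 8  (via GRN)
ALP: 9  (via LAR)
TOR: 11  (via FIR)
Shortest route: RIV–GRN–FIR–TOR = $11.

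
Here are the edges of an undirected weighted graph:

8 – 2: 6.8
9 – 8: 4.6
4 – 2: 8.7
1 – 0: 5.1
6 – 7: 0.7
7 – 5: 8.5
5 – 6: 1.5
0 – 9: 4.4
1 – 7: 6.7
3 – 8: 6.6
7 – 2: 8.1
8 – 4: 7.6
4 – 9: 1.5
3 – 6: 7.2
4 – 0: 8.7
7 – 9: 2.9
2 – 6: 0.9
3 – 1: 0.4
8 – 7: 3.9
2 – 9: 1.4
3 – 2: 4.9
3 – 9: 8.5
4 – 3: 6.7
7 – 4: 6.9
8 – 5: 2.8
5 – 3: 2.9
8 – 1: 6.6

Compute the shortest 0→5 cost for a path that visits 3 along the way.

8.4

Best 0 to 3: 0–1–3 costing 5.5
Shortest 3→5: 3–5 = 2.9
Total via 3: 5.5 + 2.9 = 8.4.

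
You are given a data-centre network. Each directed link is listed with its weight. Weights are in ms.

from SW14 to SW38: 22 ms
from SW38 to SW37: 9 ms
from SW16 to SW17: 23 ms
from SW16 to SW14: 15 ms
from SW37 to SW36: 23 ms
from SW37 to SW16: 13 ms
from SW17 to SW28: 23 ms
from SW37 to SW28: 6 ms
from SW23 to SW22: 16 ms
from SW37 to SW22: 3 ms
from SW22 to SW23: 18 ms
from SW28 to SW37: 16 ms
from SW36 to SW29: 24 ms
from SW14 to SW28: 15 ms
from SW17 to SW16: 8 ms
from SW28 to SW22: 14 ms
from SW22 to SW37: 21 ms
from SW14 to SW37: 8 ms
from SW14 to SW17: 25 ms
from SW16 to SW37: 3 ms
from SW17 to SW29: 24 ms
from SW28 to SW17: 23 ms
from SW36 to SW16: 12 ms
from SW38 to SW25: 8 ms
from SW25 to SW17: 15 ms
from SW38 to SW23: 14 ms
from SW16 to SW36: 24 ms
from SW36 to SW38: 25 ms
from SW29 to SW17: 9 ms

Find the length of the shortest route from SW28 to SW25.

Settle nodes by increasing distance from SW28:
SW28: 0
SW22: 14  (via SW28)
SW37: 16  (via SW28)
SW17: 23  (via SW28)
SW16: 29  (via SW37)
SW23: 32  (via SW22)
SW36: 39  (via SW37)
SW14: 44  (via SW16)
SW29: 47  (via SW17)
SW38: 64  (via SW36)
SW25: 72  (via SW38)
Shortest route: SW28–SW37–SW36–SW38–SW25 = 72 ms.

72 ms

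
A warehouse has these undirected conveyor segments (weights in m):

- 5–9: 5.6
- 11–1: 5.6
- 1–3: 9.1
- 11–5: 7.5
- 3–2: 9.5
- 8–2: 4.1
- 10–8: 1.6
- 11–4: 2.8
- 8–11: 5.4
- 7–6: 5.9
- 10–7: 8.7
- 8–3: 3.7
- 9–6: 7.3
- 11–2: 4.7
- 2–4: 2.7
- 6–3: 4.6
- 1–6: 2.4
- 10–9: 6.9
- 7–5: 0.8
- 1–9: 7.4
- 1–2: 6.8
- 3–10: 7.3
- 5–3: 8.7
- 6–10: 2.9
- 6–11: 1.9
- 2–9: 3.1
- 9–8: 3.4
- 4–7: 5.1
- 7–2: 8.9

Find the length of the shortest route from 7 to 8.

9.8 m

Running Dijkstra from 7:
7: 0
5: 0.8  (via 7)
4: 5.1  (via 7)
6: 5.9  (via 7)
9: 6.4  (via 5)
2: 7.8  (via 4)
11: 7.8  (via 6)
1: 8.3  (via 6)
10: 8.7  (via 7)
3: 9.5  (via 5)
8: 9.8  (via 9)
Shortest route: 7–5–9–8 = 9.8 m.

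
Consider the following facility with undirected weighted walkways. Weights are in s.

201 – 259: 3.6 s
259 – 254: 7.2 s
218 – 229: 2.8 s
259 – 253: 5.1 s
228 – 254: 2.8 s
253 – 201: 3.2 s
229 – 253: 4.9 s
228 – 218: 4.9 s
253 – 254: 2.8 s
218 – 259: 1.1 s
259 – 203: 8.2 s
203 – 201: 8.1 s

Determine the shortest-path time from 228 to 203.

Candidate routes:
228 - 254 - 253 - 201 - 203: 2.8+2.8+3.2+8.1 = 16.9
228 - 218 - 259 - 203: 4.9+1.1+8.2 = 14.2
Cheapest is 228 - 218 - 259 - 203 at 14.2 s.

14.2 s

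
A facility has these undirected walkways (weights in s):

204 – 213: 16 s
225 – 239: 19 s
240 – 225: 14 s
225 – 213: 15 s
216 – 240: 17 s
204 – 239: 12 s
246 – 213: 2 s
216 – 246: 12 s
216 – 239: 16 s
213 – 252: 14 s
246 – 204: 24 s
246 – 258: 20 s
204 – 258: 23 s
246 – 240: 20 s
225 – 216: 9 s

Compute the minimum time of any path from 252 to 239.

42 s

Compare a few routes:
252–213–246–216–239: 14+2+12+16 = 44
252–213–204–239: 14+16+12 = 42
252–213–225–239: 14+15+19 = 48
The minimum is 42 s via 252–213–204–239.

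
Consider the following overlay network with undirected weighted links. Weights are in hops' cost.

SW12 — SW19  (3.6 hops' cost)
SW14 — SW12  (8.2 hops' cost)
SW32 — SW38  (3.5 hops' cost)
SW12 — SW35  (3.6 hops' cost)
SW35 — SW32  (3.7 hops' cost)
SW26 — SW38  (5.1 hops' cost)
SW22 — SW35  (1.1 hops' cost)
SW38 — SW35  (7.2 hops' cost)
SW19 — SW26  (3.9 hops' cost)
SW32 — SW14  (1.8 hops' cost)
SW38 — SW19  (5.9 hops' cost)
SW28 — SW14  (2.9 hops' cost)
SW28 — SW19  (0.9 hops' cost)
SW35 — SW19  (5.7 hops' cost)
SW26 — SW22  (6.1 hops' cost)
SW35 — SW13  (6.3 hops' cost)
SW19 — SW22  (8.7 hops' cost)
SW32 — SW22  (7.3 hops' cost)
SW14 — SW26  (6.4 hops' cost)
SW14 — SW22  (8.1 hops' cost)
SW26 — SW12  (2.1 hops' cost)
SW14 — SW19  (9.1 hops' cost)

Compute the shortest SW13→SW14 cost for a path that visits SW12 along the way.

Best SW13 to SW12: SW13 → SW35 → SW12 costing 9.9
Best SW12 to SW14: SW12 → SW19 → SW28 → SW14 costing 7.4
Total via SW12: 9.9 + 7.4 = 17.3 hops' cost.

17.3 hops' cost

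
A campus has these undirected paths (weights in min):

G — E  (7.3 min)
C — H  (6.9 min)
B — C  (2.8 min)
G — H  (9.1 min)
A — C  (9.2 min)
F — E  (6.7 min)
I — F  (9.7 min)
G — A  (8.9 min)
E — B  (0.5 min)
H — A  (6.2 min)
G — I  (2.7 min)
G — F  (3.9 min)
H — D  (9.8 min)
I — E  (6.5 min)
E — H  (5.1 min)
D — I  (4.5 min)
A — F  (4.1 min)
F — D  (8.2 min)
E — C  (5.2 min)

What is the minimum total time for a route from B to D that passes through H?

Best B to H: B → E → H costing 5.6
Shortest H→D: H → D = 9.8
Total via H: 5.6 + 9.8 = 15.4 min.

15.4 min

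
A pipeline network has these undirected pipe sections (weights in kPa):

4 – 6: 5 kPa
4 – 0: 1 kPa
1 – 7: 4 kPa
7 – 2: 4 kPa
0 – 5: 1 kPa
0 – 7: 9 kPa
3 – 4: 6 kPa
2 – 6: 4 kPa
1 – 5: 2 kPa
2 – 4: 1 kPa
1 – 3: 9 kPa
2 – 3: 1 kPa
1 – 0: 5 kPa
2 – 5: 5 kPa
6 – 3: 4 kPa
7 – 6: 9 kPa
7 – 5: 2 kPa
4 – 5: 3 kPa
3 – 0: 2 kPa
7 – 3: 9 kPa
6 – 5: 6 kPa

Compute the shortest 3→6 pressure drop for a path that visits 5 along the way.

Shortest 3→5: 3–0–5 = 3
Best 5 to 6: 5–6 costing 6
Total via 5: 3 + 6 = 9 kPa.

9 kPa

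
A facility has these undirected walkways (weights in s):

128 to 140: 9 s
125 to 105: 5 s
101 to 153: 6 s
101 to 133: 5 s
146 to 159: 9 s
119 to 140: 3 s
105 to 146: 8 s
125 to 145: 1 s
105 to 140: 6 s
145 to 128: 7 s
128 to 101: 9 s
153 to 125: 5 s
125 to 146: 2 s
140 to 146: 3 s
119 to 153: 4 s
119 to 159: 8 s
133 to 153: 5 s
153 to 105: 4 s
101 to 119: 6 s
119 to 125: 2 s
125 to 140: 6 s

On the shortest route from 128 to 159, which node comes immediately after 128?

Candidate routes:
128 → 145 → 125 → 146 → 159: 7+1+2+9 = 19
128 → 145 → 125 → 119 → 159: 7+1+2+8 = 18
128 → 140 → 119 → 159: 9+3+8 = 20
128 → 140 → 146 → 159: 9+3+9 = 21
The minimum is 18 s via 128 → 145 → 125 → 119 → 159.
So from 128 the first move is to 145.

145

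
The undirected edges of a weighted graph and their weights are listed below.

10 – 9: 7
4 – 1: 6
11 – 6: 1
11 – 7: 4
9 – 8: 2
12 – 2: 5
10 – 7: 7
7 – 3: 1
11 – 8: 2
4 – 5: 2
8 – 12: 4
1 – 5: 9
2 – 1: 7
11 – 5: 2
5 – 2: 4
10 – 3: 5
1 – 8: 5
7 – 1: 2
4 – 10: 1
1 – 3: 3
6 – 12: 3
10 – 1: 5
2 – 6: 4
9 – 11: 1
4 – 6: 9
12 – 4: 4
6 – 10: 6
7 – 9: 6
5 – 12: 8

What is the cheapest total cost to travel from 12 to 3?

Compare a few routes:
12 - 4 - 10 - 3: 4+1+5 = 10
12 - 6 - 11 - 7 - 3: 3+1+4+1 = 9
The minimum is 9 via 12 - 6 - 11 - 7 - 3.

9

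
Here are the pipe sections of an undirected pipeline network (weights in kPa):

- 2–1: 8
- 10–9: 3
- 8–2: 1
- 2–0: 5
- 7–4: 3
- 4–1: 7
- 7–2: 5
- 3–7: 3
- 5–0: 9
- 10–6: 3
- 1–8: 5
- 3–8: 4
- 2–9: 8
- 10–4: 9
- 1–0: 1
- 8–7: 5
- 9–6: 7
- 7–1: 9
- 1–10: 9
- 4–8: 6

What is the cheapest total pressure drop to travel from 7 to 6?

15 kPa

Shortest distances from 7:
7: 0
3: 3  (via 7)
4: 3  (via 7)
2: 5  (via 7)
8: 5  (via 7)
1: 9  (via 7)
0: 10  (via 2)
10: 12  (via 4)
9: 13  (via 2)
6: 15  (via 10)
Shortest route: 7–4–10–6 = 15 kPa.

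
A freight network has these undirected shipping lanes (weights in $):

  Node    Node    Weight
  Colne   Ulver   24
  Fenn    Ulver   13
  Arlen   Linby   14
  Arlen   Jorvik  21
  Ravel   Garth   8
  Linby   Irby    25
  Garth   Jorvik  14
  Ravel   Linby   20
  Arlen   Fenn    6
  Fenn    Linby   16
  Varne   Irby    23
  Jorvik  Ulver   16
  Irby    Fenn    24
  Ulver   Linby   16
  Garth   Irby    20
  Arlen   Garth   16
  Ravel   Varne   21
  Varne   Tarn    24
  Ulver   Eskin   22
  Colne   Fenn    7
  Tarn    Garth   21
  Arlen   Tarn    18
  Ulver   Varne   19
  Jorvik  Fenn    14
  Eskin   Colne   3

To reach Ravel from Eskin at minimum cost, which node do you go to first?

Compare a few routes:
Eskin–Colne–Fenn–Arlen–Garth–Ravel: 3+7+6+16+8 = 40
Eskin–Colne–Fenn–Jorvik–Garth–Ravel: 3+7+14+14+8 = 46
Eskin–Colne–Fenn–Linby–Ravel: 3+7+16+20 = 46
Cheapest is Eskin–Colne–Fenn–Arlen–Garth–Ravel at $40.
So from Eskin the first move is to Colne.

Colne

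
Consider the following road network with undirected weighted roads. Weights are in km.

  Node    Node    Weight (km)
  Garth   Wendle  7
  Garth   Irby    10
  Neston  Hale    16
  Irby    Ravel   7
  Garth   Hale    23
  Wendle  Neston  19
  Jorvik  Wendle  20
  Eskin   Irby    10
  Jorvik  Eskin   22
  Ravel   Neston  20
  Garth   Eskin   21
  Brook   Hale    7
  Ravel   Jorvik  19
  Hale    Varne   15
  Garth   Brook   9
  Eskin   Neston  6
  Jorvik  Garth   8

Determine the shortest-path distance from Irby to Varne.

41 km

Candidate routes:
Irby → Garth → Brook → Hale → Varne: 10+9+7+15 = 41
Irby → Eskin → Neston → Hale → Varne: 10+6+16+15 = 47
Cheapest is Irby → Garth → Brook → Hale → Varne at 41 km.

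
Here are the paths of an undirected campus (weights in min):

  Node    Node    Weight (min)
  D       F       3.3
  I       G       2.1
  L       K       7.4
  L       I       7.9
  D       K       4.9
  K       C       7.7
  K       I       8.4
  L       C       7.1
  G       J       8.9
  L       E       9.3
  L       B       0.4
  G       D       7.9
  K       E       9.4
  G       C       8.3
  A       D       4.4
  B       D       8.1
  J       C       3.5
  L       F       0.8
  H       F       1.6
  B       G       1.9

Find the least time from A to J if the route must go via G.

Shortest A→G: A → D → F → L → B → G = 10.8
Shortest G→J: G → J = 8.9
Total via G: 10.8 + 8.9 = 19.7 min.

19.7 min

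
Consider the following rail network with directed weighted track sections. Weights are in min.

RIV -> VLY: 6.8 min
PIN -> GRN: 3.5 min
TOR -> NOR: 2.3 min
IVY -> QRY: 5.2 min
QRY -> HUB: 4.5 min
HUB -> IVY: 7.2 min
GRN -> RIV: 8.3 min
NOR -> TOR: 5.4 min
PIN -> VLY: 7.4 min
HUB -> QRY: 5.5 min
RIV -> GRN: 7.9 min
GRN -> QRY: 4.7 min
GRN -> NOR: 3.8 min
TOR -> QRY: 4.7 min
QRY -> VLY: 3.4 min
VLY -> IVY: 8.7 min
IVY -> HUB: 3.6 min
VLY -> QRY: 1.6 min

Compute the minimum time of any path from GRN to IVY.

16.4 min

Compare a few routes:
GRN → RIV → VLY → IVY: 8.3+6.8+8.7 = 23.8
GRN → QRY → VLY → IVY: 4.7+3.4+8.7 = 16.8
GRN → QRY → HUB → IVY: 4.7+4.5+7.2 = 16.4
GRN → NOR → TOR → QRY → HUB → IVY: 3.8+5.4+4.7+4.5+7.2 = 25.6
Cheapest is GRN → QRY → HUB → IVY at 16.4 min.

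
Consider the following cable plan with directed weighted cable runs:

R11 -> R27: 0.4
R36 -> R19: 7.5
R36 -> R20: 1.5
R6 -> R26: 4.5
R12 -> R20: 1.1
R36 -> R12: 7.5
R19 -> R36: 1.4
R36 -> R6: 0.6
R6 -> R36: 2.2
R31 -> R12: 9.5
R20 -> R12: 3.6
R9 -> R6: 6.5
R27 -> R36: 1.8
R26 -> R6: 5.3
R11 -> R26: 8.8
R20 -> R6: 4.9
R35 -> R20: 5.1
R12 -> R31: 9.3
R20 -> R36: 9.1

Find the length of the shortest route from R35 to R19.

Candidate routes:
R35–R20–R6–R36–R19: 5.1+4.9+2.2+7.5 = 19.7
R35–R20–R36–R19: 5.1+9.1+7.5 = 21.7
The minimum is 19.7 via R35–R20–R6–R36–R19.

19.7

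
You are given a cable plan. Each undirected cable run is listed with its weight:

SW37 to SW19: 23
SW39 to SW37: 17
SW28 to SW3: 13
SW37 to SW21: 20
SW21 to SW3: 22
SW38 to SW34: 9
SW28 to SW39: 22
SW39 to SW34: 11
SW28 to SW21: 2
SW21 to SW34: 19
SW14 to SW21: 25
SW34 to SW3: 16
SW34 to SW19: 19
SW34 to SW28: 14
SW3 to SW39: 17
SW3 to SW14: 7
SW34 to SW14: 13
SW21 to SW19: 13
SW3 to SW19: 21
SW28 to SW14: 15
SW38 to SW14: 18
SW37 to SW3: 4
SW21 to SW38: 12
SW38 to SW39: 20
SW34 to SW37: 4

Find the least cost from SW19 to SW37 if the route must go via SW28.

Best SW19 to SW28: SW19 → SW21 → SW28 costing 15
Shortest SW28→SW37: SW28 → SW3 → SW37 = 17
Total via SW28: 15 + 17 = 32.

32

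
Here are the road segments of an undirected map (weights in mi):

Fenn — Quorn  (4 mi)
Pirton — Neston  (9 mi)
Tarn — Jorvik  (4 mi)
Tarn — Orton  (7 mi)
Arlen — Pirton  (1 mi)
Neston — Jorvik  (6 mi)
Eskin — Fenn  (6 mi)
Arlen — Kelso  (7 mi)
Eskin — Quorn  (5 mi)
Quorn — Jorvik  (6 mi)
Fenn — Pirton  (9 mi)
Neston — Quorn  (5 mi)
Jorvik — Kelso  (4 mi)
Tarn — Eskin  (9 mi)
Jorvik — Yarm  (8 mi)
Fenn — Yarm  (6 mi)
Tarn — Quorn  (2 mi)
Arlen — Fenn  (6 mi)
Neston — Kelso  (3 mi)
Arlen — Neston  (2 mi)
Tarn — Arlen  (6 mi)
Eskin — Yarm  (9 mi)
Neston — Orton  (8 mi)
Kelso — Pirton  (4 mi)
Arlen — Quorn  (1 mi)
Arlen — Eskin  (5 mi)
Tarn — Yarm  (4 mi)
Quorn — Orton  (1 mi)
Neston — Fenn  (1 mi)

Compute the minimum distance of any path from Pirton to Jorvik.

Enumerating some paths:
Pirton - Arlen - Quorn - Jorvik: 1+1+6 = 8
Pirton - Arlen - Neston - Jorvik: 1+2+6 = 9
The minimum is 8 mi via Pirton - Arlen - Quorn - Jorvik.

8 mi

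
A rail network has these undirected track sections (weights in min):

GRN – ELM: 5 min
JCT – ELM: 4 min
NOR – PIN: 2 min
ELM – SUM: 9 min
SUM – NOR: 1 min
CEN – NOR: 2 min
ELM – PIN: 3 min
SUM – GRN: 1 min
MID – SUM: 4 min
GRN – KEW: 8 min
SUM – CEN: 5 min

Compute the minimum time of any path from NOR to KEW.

Compare a few routes:
NOR → PIN → ELM → GRN → KEW: 2+3+5+8 = 18
NOR → CEN → SUM → GRN → KEW: 2+5+1+8 = 16
NOR → SUM → GRN → KEW: 1+1+8 = 10
The minimum is 10 min via NOR → SUM → GRN → KEW.

10 min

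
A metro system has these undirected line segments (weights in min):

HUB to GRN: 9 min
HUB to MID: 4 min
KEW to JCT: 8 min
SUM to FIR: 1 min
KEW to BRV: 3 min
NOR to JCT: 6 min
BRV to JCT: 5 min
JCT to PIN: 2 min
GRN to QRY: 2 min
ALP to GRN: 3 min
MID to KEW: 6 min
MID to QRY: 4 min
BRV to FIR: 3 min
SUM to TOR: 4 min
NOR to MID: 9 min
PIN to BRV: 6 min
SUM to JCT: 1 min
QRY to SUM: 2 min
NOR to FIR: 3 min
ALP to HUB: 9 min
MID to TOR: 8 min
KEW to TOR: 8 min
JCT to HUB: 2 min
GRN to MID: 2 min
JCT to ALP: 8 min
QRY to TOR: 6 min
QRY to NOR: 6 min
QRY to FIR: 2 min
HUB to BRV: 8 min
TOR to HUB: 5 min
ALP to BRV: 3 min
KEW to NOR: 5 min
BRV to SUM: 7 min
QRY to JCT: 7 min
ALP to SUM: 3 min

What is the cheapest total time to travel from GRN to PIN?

7 min

Settle nodes by increasing distance from GRN:
GRN: 0
QRY: 2  (via GRN)
MID: 2  (via GRN)
ALP: 3  (via GRN)
SUM: 4  (via QRY)
FIR: 4  (via QRY)
JCT: 5  (via SUM)
BRV: 6  (via ALP)
HUB: 6  (via MID)
PIN: 7  (via JCT)
Shortest route: GRN → QRY → SUM → JCT → PIN = 7 min.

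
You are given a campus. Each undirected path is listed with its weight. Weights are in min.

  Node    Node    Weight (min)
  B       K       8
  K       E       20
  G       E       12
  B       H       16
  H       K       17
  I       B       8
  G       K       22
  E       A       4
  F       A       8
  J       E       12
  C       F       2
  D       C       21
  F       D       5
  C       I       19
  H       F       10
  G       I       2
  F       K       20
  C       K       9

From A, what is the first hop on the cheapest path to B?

E

Candidate routes:
A–F–C–K–B: 8+2+9+8 = 27
A–E–G–I–B: 4+12+2+8 = 26
A–F–H–B: 8+10+16 = 34
A–E–K–B: 4+20+8 = 32
Cheapest is A–E–G–I–B at 26 min.
So from A the first move is to E.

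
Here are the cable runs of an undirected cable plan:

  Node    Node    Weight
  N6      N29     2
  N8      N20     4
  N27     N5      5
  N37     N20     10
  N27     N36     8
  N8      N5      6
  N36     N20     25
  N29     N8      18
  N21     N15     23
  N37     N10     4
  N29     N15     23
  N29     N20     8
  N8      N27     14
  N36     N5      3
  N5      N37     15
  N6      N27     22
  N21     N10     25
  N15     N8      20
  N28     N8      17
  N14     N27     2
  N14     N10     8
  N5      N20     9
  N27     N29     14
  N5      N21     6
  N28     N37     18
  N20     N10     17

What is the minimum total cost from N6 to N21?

Shortest distances from N6:
N6: 0
N29: 2  (via N6)
N20: 10  (via N29)
N8: 14  (via N20)
N27: 16  (via N29)
N14: 18  (via N27)
N5: 19  (via N20)
N37: 20  (via N20)
N36: 22  (via N5)
N10: 24  (via N37)
N15: 25  (via N29)
N21: 25  (via N5)
Shortest route: N6–N29–N20–N5–N21 = 25.

25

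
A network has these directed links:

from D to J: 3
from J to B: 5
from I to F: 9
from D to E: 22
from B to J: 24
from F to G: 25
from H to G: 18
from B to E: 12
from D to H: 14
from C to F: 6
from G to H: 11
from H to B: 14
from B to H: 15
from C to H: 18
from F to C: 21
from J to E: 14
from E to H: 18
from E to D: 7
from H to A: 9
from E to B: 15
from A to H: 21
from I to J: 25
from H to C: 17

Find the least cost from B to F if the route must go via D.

56

Shortest B→D: B–E–D = 19
Best D to F: D–H–C–F costing 37
Total via D: 19 + 37 = 56.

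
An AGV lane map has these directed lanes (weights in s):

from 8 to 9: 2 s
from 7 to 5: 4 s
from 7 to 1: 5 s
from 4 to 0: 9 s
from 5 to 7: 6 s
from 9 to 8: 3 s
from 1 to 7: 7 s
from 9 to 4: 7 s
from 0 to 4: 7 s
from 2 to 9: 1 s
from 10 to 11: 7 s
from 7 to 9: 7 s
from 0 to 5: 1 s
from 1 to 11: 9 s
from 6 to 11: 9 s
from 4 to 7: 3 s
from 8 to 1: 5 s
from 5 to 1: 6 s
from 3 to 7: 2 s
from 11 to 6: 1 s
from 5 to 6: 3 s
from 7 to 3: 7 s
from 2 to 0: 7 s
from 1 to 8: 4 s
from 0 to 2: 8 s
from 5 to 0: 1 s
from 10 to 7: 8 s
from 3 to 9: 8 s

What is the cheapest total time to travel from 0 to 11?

13 s

Compare a few routes:
0–5–7–1–11: 1+6+5+9 = 21
0–5–1–11: 1+6+9 = 16
0–5–6–11: 1+3+9 = 13
Cheapest is 0–5–6–11 at 13 s.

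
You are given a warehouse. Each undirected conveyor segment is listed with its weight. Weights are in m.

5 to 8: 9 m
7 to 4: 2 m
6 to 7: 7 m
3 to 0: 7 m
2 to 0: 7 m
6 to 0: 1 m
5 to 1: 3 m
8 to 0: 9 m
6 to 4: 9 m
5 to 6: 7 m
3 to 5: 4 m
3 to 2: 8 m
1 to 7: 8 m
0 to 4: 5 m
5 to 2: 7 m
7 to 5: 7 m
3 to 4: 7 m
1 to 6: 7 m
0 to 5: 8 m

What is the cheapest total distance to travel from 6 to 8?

Enumerating some paths:
6 - 0 - 5 - 8: 1+8+9 = 18
6 - 1 - 5 - 8: 7+3+9 = 19
6 - 5 - 8: 7+9 = 16
6 - 0 - 8: 1+9 = 10
The minimum is 10 m via 6 - 0 - 8.

10 m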